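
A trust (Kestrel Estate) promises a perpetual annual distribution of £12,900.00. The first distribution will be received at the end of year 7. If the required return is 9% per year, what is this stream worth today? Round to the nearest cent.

£85464.98

Value at end of year 6: C / r = £12,900.00 / 0.09 = £143,333.3333
Discount to today: PV = £143,333.3333 / (1 + 0.09)^6 = £143,333.3333 / 1.677100 = £85,464.98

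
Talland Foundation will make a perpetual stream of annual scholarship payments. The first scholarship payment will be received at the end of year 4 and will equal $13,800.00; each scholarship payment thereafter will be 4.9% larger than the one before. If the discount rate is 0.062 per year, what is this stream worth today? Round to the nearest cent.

$886262.11

Value at end of year 3: C₁ / (r − g) = $13,800.00 / (0.062 − 0.049) = $1,061,538.4615
Discount to today: PV = $1,061,538.4615 / (1 + 0.062)^3 = $1,061,538.4615 / 1.197770 = $886,262.11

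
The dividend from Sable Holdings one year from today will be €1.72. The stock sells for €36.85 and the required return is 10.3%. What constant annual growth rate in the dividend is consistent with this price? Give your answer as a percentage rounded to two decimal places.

P = D₁/(r−g) ⇒ g = r − D₁/P = 0.103 − €1.72/€36.85 = 0.056324

5.63%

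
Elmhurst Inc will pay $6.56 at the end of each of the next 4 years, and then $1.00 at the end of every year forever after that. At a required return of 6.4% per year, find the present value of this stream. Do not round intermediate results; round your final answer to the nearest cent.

PV of 4-year annuity: $6.56 × [1 − (1+0.064)^−4] / 0.064 = 22.52443
Perpetuity value at year 4: $1.00 / 0.064 = 15.62500
PV of perpetuity: 15.62500 / (1+0.064)^4 = 12.19140
Total PV = 22.52443 + 12.19140 = 34.71583

$34.72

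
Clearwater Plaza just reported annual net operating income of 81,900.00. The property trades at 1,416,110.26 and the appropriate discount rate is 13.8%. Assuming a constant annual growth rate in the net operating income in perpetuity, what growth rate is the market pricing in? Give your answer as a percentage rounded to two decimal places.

P = D₀(1+g)/(r−g) ⇒ P(r−g) = D₀(1+g) ⇒ g(P+D₀) = P·r − D₀
g = (P·r − D₀)/(P + D₀) = (1,416,110.26×0.138 − 81,900.00) / (1,416,110.26 + 81,900.00) = 0.075783

7.58%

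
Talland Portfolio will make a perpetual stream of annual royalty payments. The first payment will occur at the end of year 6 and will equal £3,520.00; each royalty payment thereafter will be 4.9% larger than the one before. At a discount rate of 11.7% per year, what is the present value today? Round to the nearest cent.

£29769.25

Value at end of year 5: C₁ / (r − g) = £3,520.00 / (0.117 − 0.049) = £51,764.7059
Discount to today: PV = £51,764.7059 / (1 + 0.117)^5 = £51,764.7059 / 1.738865 = £29,769.25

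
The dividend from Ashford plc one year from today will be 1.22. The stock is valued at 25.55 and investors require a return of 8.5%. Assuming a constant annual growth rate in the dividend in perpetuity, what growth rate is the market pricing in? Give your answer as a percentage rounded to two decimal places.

3.73%

P = D₁/(r−g) ⇒ g = r − D₁/P = 0.085 − 1.22/25.55 = 0.037250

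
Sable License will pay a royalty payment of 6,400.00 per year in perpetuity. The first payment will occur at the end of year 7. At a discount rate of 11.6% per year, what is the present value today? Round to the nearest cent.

Value at end of year 6: C / r = 6,400.00 / 0.116 = 55,172.4138
Discount to today: PV = 55,172.4138 / (1 + 0.116)^6 = 55,172.4138 / 1.931902 = 28,558.59

28558.59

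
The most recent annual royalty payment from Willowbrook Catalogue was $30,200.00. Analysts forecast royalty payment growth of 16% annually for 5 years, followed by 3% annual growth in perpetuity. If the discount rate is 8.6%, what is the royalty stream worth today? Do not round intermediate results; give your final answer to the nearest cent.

$957138.51

D_1 = 35032.00000
D_2 = 40637.12000
D_3 = 47139.05920
D_4 = 54681.30867
D_5 = 63430.31806
Terminal value at year 5: TV = D_5×(1+g_2)/(r−g_2) = 65333.22760/0.056 = 1166664.77859
P_0 = D_1/(1+r)^1 + D_2/(1+r)^2 + D_3/(1+r)^3 + D_4/(1+r)^4 + D_5/(1+r)^5 + TV/(1+r)^5
    = 32257.82689 + 34455.87402 + 36803.69601 + 39311.49850 + 41990.18256 + 772319.42925 = 957138.50723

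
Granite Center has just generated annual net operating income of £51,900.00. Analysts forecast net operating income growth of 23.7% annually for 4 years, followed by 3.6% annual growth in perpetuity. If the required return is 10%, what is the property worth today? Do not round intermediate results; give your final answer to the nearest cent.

D_1 = 64200.30000
D_2 = 79415.77110
D_3 = 98237.30885
D_4 = 121519.55105
Terminal value at year 4: TV = D_4×(1+g_2)/(r−g_2) = 125894.25489/0.064 = 1967097.73259
P_0 = D_1/(1+r)^1 + D_2/(1+r)^2 + D_3/(1+r)^3 + D_4/(1+r)^4 + TV/(1+r)^4
    = 58363.90909 + 65632.86868 + 73807.14414 + 82999.48846 + 1343554.21938 = 1624357.62975

£1624357.63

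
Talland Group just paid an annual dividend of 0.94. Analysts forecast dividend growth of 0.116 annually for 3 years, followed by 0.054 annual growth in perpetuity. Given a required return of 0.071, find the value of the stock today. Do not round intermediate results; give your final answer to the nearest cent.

D_1 = 1.04904
D_2 = 1.17073
D_3 = 1.30653
Terminal value at year 3: TV = D_3×(1+g_2)/(r−g_2) = 1.37709/0.017 = 81.00506
P_0 = D_1/(1+r)^1 + D_2/(1+r)^2 + D_3/(1+r)^3 + TV/(1+r)^3
    = 0.97950 + 1.02065 + 1.06354 + 65.93921 = 69.00289

69.00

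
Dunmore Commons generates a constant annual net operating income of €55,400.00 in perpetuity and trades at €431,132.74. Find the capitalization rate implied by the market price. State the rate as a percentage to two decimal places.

P = C/r ⇒ r = C/P = €55,400.00/€431,132.74 = 0.128499

12.85%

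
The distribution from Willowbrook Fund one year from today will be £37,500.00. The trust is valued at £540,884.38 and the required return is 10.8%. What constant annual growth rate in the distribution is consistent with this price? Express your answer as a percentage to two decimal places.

P = D₁/(r−g) ⇒ g = r − D₁/P = 0.108 − £37,500.00/£540,884.38 = 0.038669

3.87%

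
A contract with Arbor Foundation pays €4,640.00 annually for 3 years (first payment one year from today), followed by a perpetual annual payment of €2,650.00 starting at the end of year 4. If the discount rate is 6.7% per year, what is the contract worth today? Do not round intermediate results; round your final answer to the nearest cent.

€44803.38

PV of 3-year annuity: €4,640.00 × [1 − (1+0.067)^−3] / 0.067 = 12243.87855
Perpetuity value at year 3: €2,650.00 / 0.067 = 39552.23881
PV of perpetuity: 39552.23881 / (1+0.067)^3 = 32559.50644
Total PV = 12243.87855 + 32559.50644 = 44803.38500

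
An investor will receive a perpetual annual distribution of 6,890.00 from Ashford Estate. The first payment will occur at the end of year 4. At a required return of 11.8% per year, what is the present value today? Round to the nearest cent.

41784.17

Value at end of year 3: C / r = 6,890.00 / 0.118 = 58,389.8305
Discount to today: PV = 58,389.8305 / (1 + 0.118)^3 = 58,389.8305 / 1.397415 = 41,784.17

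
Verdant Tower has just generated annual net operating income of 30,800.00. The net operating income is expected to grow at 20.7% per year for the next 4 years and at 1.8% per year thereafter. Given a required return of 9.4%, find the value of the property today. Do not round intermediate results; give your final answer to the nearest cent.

D_1 = 37175.60000
D_2 = 44870.94920
D_3 = 54159.23568
D_4 = 65370.19747
Terminal value at year 4: TV = D_4×(1+g_2)/(r−g_2) = 66546.86103/0.076 = 875616.59244
P_0 = D_1/(1+r)^1 + D_2/(1+r)^2 + D_3/(1+r)^3 + D_4/(1+r)^4 + TV/(1+r)^4
    = 33981.35283 + 37491.30975 + 41363.81250 + 45636.30867 + 611286.34507 = 769759.12883

769759.13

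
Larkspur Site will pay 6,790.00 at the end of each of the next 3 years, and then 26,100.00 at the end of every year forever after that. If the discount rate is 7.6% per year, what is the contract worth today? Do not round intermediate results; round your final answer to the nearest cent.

293295.94

PV of 3-year annuity: 6,790.00 × [1 − (1+0.076)^−3] / 0.076 = 17625.55876
Perpetuity value at year 3: 26,100.00 / 0.076 = 343421.05263
PV of perpetuity: 343421.05263 / (1+0.076)^3 = 275670.37756
Total PV = 17625.55876 + 275670.37756 = 293295.93633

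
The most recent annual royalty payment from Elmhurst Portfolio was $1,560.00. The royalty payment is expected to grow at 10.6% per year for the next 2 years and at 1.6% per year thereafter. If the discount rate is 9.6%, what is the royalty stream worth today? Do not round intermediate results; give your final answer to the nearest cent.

$23338.01

D_1 = 1725.36000
D_2 = 1908.24816
Terminal value at year 2: TV = D_2×(1+g_2)/(r−g_2) = 1938.78013/0.08 = 24234.75163
P_0 = D_1/(1+r)^1 + D_2/(1+r)^2 + TV/(1+r)^2
    = 1574.23358 + 1588.59702 + 20175.18218 = 23338.01277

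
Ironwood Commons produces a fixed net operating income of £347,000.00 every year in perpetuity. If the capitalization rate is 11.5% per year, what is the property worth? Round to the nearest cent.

£3017391.30

Level perpetuity: PV = C / r = £347,000.00 / 0.115 = £3,017,391.30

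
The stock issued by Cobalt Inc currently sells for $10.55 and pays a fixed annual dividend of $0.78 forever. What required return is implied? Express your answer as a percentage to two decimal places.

P = C/r ⇒ r = C/P = $0.78/$10.55 = 0.073934

7.39%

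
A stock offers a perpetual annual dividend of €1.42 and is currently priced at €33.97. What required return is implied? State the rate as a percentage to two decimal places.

4.18%

P = C/r ⇒ r = C/P = €1.42/€33.97 = 0.041802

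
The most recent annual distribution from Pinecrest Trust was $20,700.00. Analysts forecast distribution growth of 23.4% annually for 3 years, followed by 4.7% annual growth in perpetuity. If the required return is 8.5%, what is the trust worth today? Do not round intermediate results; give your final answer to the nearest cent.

D_1 = 25543.80000
D_2 = 31521.04920
D_3 = 38896.97471
Terminal value at year 3: TV = D_3×(1+g_2)/(r−g_2) = 40725.13252/0.038 = 1071714.01380
P_0 = D_1/(1+r)^1 + D_2/(1+r)^2 + D_3/(1+r)^3 + TV/(1+r)^3
    = 23542.67281 + 26775.72189 + 30452.75651 + 839053.58060 = 919824.73181

$919824.73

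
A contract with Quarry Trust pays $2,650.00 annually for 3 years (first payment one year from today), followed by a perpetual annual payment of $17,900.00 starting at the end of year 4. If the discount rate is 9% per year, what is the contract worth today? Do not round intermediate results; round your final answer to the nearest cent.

$160286.65

PV of 3-year annuity: $2,650.00 × [1 − (1+0.09)^−3] / 0.09 = 6707.93086
Perpetuity value at year 3: $17,900.00 / 0.09 = 198888.88889
PV of perpetuity: 198888.88889 / (1+0.09)^3 = 153578.71437
Total PV = 6707.93086 + 153578.71437 = 160286.64523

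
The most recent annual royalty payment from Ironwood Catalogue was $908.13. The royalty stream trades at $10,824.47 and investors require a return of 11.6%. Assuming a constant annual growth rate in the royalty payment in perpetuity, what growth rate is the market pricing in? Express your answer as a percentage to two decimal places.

2.96%

P = D₀(1+g)/(r−g) ⇒ P(r−g) = D₀(1+g) ⇒ g(P+D₀) = P·r − D₀
g = (P·r − D₀)/(P + D₀) = ($10,824.47×0.116 − $908.13) / ($10,824.47 + $908.13) = 0.029619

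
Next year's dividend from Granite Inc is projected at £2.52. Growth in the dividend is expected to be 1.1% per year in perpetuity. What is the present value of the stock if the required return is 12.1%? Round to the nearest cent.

Growing perpetuity: P = D₁ / (r − g) = £2.5200 / (0.121 − 0.011) = £22.91

£22.91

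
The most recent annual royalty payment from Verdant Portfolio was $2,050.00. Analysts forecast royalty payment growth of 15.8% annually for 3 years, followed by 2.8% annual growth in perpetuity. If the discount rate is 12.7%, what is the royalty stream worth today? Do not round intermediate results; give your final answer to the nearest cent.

D_1 = 2373.90000
D_2 = 2748.97620
D_3 = 3183.31444
Terminal value at year 3: TV = D_3×(1+g_2)/(r−g_2) = 3272.44724/0.099 = 33055.02267
P_0 = D_1/(1+r)^1 + D_2/(1+r)^2 + D_3/(1+r)^3 + TV/(1+r)^3
    = 2106.38864 + 2164.32835 + 2223.86178 + 23092.22132 = 29586.80009

$29586.80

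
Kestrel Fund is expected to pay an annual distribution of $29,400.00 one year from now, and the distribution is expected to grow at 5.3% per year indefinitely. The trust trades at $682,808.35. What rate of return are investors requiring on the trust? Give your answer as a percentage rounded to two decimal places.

P = D₁/(r − g) ⇒ r = D₁/P + g = $29,400.0000/$682,808.35 + 0.053 = 0.043057 + 0.053 = 0.096057

9.61%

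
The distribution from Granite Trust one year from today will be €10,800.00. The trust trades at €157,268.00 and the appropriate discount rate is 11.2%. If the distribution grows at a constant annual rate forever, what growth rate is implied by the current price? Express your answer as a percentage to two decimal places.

P = D₁/(r−g) ⇒ g = r − D₁/P = 0.112 − €10,800.00/€157,268.00 = 0.043327

4.33%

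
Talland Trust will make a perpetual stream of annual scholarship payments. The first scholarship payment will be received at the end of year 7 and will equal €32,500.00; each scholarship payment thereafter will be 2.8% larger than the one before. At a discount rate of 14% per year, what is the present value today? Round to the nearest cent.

Value at end of year 6: C₁ / (r − g) = €32,500.00 / (0.14 − 0.028) = €290,178.5714
Discount to today: PV = €290,178.5714 / (1 + 0.14)^6 = €290,178.5714 / 2.194973 = €132,201.45

€132201.45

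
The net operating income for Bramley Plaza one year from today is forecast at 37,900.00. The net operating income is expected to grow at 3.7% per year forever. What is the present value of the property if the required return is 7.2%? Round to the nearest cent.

1082857.14

Growing perpetuity: P = D₁ / (r − g) = 37,900.0000 / (0.072 − 0.037) = 1,082,857.14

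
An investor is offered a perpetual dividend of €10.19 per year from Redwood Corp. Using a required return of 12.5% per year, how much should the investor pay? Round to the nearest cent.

€81.52

Level perpetuity: PV = C / r = €10.19 / 0.125 = €81.52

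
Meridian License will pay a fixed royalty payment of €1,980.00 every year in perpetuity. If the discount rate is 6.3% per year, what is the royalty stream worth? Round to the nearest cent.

Level perpetuity: PV = C / r = €1,980.00 / 0.063 = €31,428.57

€31428.57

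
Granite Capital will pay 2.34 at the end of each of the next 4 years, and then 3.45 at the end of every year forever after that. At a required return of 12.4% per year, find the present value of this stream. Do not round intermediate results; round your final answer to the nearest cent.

24.48

PV of 4-year annuity: 2.34 × [1 − (1+0.124)^−4] / 0.124 = 7.04793
Perpetuity value at year 4: 3.45 / 0.124 = 27.82258
PV of perpetuity: 27.82258 / (1+0.124)^4 = 17.43140
Total PV = 7.04793 + 17.43140 = 24.47933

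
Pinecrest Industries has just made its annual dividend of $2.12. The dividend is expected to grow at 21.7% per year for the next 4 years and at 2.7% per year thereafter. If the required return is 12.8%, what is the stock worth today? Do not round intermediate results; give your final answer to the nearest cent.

$39.50

D_1 = 2.58004
D_2 = 3.13991
D_3 = 3.82127
D_4 = 4.65048
Terminal value at year 4: TV = D_4×(1+g_2)/(r−g_2) = 4.77605/0.101 = 47.28760
P_0 = D_1/(1+r)^1 + D_2/(1+r)^2 + D_3/(1+r)^3 + D_4/(1+r)^4 + TV/(1+r)^4
    = 2.28727 + 2.46774 + 2.66244 + 2.87251 + 29.20861 = 39.49857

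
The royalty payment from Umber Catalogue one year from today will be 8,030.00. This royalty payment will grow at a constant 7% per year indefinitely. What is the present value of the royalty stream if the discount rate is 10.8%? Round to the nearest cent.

211315.79

Growing perpetuity: P = D₁ / (r − g) = 8,030.0000 / (0.108 − 0.07) = 211,315.79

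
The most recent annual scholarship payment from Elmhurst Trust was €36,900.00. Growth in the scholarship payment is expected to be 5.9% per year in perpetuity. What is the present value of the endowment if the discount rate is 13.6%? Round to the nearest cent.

D₁ = D₀ × (1 + g) = €36,900.00 × 1.059 = €39,077.1000
Growing perpetuity: P = D₁ / (r − g) = €39,077.1000 / (0.136 − 0.059) = €507,494.81

€507494.81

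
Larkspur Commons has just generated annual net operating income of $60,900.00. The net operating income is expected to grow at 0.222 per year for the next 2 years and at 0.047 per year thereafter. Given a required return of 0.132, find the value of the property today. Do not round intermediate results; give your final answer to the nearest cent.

D_1 = 74419.80000
D_2 = 90940.99560
Terminal value at year 2: TV = D_2×(1+g_2)/(r−g_2) = 95215.22239/0.085 = 1120179.08698
P_0 = D_1/(1+r)^1 + D_2/(1+r)^2 + TV/(1+r)^2
    = 65741.87279 + 70968.70013 + 874167.40047 = 1010877.97339

$1010877.97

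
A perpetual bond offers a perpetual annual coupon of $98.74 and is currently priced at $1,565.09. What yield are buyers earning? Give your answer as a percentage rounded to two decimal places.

6.31%

P = C/r ⇒ r = C/P = $98.74/$1,565.09 = 0.063089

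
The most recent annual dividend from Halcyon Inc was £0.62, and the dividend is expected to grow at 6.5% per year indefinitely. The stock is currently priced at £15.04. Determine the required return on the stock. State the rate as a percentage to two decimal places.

D₁ = £0.62 × 1.065 = £0.6603
P = D₁/(r − g) ⇒ r = D₁/P + g = £0.6603/£15.04 + 0.065 = 0.043903 + 0.065 = 0.108903

10.89%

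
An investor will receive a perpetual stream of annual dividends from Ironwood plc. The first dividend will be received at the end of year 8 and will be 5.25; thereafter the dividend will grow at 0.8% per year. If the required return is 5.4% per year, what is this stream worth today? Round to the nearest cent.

78.98

Value at end of year 7: C₁ / (r − g) = 5.25 / (0.054 − 0.008) = 114.1304
Discount to today: PV = 114.1304 / (1 + 0.054)^7 = 114.1304 / 1.445055 = 78.98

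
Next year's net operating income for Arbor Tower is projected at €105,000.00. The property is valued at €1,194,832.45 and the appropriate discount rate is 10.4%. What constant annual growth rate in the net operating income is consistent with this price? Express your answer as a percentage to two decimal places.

P = D₁/(r−g) ⇒ g = r − D₁/P = 0.104 − €105,000.00/€1,194,832.45 = 0.016122

1.61%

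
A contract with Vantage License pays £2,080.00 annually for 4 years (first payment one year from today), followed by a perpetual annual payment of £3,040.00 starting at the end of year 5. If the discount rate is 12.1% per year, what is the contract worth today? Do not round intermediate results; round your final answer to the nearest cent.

PV of 4-year annuity: £2,080.00 × [1 − (1+0.121)^−4] / 0.121 = 6304.40388
Perpetuity value at year 4: £3,040.00 / 0.121 = 25123.96694
PV of perpetuity: 25123.96694 / (1+0.121)^4 = 15909.83820
Total PV = 6304.40388 + 15909.83820 = 22214.24208

£22214.24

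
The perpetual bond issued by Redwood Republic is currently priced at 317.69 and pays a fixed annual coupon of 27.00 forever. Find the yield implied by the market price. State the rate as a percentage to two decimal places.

P = C/r ⇒ r = C/P = 27.00/317.69 = 0.084989

8.50%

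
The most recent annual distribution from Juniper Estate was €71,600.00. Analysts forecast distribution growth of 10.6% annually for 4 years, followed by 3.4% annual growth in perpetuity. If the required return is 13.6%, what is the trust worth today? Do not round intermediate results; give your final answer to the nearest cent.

€920123.93

D_1 = 79189.60000
D_2 = 87583.69760
D_3 = 96867.56955
D_4 = 107135.53192
Terminal value at year 4: TV = D_4×(1+g_2)/(r−g_2) = 110778.14000/0.102 = 1086060.19610
P_0 = D_1/(1+r)^1 + D_2/(1+r)^2 + D_3/(1+r)^3 + D_4/(1+r)^4 + TV/(1+r)^4
    = 69709.15493 + 67868.24415 + 66075.94897 + 64330.98553 + 652139.59838 = 920123.93195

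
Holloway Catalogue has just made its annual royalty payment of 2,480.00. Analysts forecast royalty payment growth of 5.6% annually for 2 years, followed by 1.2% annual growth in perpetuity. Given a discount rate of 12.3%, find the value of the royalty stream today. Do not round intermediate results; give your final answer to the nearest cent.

24517.93

D_1 = 2618.88000
D_2 = 2765.53728
Terminal value at year 2: TV = D_2×(1+g_2)/(r−g_2) = 2798.72373/0.111 = 25213.72727
P_0 = D_1/(1+r)^1 + D_2/(1+r)^2 + TV/(1+r)^2
    = 2332.03918 + 2192.90594 + 19992.98032 = 24517.92544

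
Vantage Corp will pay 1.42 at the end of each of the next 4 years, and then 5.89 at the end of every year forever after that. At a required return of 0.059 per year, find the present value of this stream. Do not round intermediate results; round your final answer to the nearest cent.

84.31

PV of 4-year annuity: 1.42 × [1 − (1+0.059)^−4] / 0.059 = 4.93174
Perpetuity value at year 4: 5.89 / 0.059 = 99.83051
PV of perpetuity: 99.83051 / (1+0.059)^4 = 79.37421
Total PV = 4.93174 + 79.37421 = 84.30595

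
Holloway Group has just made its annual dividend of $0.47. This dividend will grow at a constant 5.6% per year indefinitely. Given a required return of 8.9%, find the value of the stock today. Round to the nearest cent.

D₁ = D₀ × (1 + g) = $0.47 × 1.056 = $0.4963
Growing perpetuity: P = D₁ / (r − g) = $0.4963 / (0.089 − 0.056) = $15.04

$15.04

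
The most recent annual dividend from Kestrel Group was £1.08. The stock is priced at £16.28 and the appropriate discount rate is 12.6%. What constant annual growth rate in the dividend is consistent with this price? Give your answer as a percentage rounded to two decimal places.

P = D₀(1+g)/(r−g) ⇒ P(r−g) = D₀(1+g) ⇒ g(P+D₀) = P·r − D₀
g = (P·r − D₀)/(P + D₀) = (£16.28×0.126 − £1.08) / (£16.28 + £1.08) = 0.055949

5.59%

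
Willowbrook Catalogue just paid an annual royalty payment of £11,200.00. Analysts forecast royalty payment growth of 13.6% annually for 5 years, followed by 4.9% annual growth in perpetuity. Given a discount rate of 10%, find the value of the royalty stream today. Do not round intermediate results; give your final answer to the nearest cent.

D_1 = 12723.20000
D_2 = 14453.55520
D_3 = 16419.23871
D_4 = 18652.25517
D_5 = 21188.96187
Terminal value at year 5: TV = D_5×(1+g_2)/(r−g_2) = 22227.22101/0.051 = 435827.86287
P_0 = D_1/(1+r)^1 + D_2/(1+r)^2 + D_3/(1+r)^3 + D_4/(1+r)^4 + D_5/(1+r)^5 + TV/(1+r)^5
    = 11566.54545 + 11945.08694 + 12336.01706 + 12739.74125 + 13156.67824 + 270614.81324 = 332358.88219

£332358.88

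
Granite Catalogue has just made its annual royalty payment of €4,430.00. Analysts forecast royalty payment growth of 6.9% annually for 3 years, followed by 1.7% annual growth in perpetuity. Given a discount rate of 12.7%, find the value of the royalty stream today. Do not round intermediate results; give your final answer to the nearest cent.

D_1 = 4735.67000
D_2 = 5062.43123
D_3 = 5411.73898
Terminal value at year 3: TV = D_3×(1+g_2)/(r−g_2) = 5503.73855/0.11 = 50033.98680
P_0 = D_1/(1+r)^1 + D_2/(1+r)^2 + D_3/(1+r)^3 + TV/(1+r)^3
    = 4202.01420 + 3985.76147 + 3780.63799 + 34953.71666 = 46922.13032

€46922.13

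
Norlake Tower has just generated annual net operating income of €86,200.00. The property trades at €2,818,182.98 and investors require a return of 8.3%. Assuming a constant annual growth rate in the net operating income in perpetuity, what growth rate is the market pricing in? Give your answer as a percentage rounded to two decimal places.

P = D₀(1+g)/(r−g) ⇒ P(r−g) = D₀(1+g) ⇒ g(P+D₀) = P·r − D₀
g = (P·r − D₀)/(P + D₀) = (€2,818,182.98×0.083 − €86,200.00) / (€2,818,182.98 + €86,200.00) = 0.050857

5.09%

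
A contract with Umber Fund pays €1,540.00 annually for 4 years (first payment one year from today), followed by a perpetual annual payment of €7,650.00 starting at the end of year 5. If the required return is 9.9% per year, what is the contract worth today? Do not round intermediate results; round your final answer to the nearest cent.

€57862.85

PV of 4-year annuity: €1,540.00 × [1 − (1+0.099)^−4] / 0.099 = 4892.17873
Perpetuity value at year 4: €7,650.00 / 0.099 = 77272.72727
PV of perpetuity: 77272.72727 / (1+0.099)^4 = 52970.67057
Total PV = 4892.17873 + 52970.67057 = 57862.84931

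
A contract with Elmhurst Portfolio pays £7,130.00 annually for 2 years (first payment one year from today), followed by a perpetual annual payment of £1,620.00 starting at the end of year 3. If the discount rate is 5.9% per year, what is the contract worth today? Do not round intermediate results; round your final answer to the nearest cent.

£37573.79

PV of 2-year annuity: £7,130.00 × [1 − (1+0.059)^−2] / 0.059 = 13090.43131
Perpetuity value at year 2: £1,620.00 / 0.059 = 27457.62712
PV of perpetuity: 27457.62712 / (1+0.059)^2 = 24483.36362
Total PV = 13090.43131 + 24483.36362 = 37573.79494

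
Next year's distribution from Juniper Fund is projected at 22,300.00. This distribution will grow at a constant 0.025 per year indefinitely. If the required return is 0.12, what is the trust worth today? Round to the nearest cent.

Growing perpetuity: P = D₁ / (r − g) = 22,300.0000 / (0.12 − 0.025) = 234,736.84

234736.84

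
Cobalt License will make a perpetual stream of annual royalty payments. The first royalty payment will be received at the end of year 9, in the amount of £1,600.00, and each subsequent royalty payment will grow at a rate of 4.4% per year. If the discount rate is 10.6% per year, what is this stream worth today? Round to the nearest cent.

£11526.23

Value at end of year 8: C₁ / (r − g) = £1,600.00 / (0.106 − 0.044) = £25,806.4516
Discount to today: PV = £25,806.4516 / (1 + 0.106)^8 = £25,806.4516 / 2.238933 = £11,526.23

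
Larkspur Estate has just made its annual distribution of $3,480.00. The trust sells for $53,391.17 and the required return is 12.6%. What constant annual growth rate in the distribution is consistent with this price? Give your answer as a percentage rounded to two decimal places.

5.71%

P = D₀(1+g)/(r−g) ⇒ P(r−g) = D₀(1+g) ⇒ g(P+D₀) = P·r − D₀
g = (P·r − D₀)/(P + D₀) = ($53,391.17×0.126 − $3,480.00) / ($53,391.17 + $3,480.00) = 0.057099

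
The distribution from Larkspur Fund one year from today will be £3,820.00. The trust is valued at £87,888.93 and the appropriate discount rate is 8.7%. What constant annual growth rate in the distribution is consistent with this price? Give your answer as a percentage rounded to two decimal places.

P = D₁/(r−g) ⇒ g = r − D₁/P = 0.087 − £3,820.00/£87,888.93 = 0.043536

4.35%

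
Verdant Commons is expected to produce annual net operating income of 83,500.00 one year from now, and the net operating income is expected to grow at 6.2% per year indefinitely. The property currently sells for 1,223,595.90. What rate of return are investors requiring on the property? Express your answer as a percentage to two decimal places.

P = D₁/(r − g) ⇒ r = D₁/P + g = 83,500.0000/1,223,595.90 + 0.062 = 0.068241 + 0.062 = 0.130241

13.02%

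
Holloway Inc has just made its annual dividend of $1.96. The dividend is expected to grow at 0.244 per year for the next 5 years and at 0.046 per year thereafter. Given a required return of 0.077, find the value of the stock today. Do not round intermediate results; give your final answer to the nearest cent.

$151.39

D_1 = 2.43824
D_2 = 3.03317
D_3 = 3.77326
D_4 = 4.69394
D_5 = 5.83926
Terminal value at year 5: TV = D_5×(1+g_2)/(r−g_2) = 6.10787/0.031 = 197.02801
P_0 = D_1/(1+r)^1 + D_2/(1+r)^2 + D_3/(1+r)^3 + D_4/(1+r)^4 + D_5/(1+r)^5 + TV/(1+r)^5
    = 2.26392 + 2.61496 + 3.02044 + 3.48879 + 4.02976 + 135.97199 = 151.38986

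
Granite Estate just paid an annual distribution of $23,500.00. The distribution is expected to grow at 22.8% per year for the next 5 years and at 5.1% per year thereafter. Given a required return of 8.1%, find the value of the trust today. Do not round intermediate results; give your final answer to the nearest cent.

D_1 = 28858.00000
D_2 = 35437.62400
D_3 = 43517.40227
D_4 = 53439.36999
D_5 = 65623.54635
Terminal value at year 5: TV = D_5×(1+g_2)/(r−g_2) = 68970.34721/0.03 = 2299011.57372
P_0 = D_1/(1+r)^1 + D_2/(1+r)^2 + D_3/(1+r)^3 + D_4/(1+r)^4 + D_5/(1+r)^5 + TV/(1+r)^5
    = 26695.65217 + 30325.86574 + 34449.73463 + 39134.38864 + 44456.08627 + 1557444.88890 = 1732506.61636

$1732506.62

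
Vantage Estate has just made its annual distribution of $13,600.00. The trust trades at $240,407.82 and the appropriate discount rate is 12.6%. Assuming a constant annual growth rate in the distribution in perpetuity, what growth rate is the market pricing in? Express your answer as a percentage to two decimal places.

P = D₀(1+g)/(r−g) ⇒ P(r−g) = D₀(1+g) ⇒ g(P+D₀) = P·r − D₀
g = (P·r − D₀)/(P + D₀) = ($240,407.82×0.126 − $13,600.00) / ($240,407.82 + $13,600.00) = 0.065712

6.57%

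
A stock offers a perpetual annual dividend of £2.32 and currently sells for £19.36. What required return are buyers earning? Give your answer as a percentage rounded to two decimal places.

11.98%

P = C/r ⇒ r = C/P = £2.32/£19.36 = 0.119835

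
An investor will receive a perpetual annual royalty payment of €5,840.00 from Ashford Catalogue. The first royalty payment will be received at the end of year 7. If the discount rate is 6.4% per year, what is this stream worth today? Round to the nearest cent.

Value at end of year 6: C / r = €5,840.00 / 0.064 = €91,250.0000
Discount to today: PV = €91,250.0000 / (1 + 0.064)^6 = €91,250.0000 / 1.450941 = €62,890.22

€62890.22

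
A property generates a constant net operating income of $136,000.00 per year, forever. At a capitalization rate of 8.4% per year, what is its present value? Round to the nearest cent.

Level perpetuity: PV = C / r = $136,000.00 / 0.084 = $1,619,047.62

$1619047.62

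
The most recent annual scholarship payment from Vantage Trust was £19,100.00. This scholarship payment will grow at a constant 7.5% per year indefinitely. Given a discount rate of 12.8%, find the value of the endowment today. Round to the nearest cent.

D₁ = D₀ × (1 + g) = £19,100.00 × 1.075 = £20,532.5000
Growing perpetuity: P = D₁ / (r − g) = £20,532.5000 / (0.128 − 0.075) = £387,405.66

£387405.66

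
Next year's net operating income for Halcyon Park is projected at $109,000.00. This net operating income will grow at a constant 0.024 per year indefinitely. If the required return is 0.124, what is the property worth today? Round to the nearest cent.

Growing perpetuity: P = D₁ / (r − g) = $109,000.0000 / (0.124 − 0.024) = $1,090,000.00

$1090000.00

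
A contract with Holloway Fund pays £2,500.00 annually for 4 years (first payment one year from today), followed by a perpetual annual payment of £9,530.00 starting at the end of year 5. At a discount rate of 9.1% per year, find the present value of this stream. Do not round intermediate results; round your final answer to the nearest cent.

PV of 4-year annuity: £2,500.00 × [1 − (1+0.091)^−4] / 0.091 = 8081.55392
Perpetuity value at year 4: £9,530.00 / 0.091 = 104725.27473
PV of perpetuity: 104725.27473 / (1+0.091)^4 = 73918.39118
Total PV = 8081.55392 + 73918.39118 = 81999.94510

£81999.95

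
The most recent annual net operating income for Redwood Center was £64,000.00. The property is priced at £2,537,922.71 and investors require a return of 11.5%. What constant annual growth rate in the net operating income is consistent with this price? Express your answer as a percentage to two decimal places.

P = D₀(1+g)/(r−g) ⇒ P(r−g) = D₀(1+g) ⇒ g(P+D₀) = P·r − D₀
g = (P·r − D₀)/(P + D₀) = (£2,537,922.71×0.115 − £64,000.00) / (£2,537,922.71 + £64,000.00) = 0.087574

8.76%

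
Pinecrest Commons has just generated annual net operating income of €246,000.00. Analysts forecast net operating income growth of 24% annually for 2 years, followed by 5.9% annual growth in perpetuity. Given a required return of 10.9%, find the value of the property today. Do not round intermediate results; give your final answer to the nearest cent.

D_1 = 305040.00000
D_2 = 378249.60000
Terminal value at year 2: TV = D_2×(1+g_2)/(r−g_2) = 400566.32640/0.05 = 8011326.52800
P_0 = D_1/(1+r)^1 + D_2/(1+r)^2 + TV/(1+r)^2
    = 275058.61136 + 307549.75481 + 6513903.80695 = 7096512.17313

€7096512.17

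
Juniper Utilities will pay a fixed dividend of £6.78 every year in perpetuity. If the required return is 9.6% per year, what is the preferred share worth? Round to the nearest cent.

Level perpetuity: PV = C / r = £6.78 / 0.096 = £70.63

£70.63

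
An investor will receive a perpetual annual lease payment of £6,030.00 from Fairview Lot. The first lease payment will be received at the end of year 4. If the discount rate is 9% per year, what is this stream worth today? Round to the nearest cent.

Value at end of year 3: C / r = £6,030.00 / 0.09 = £67,000.0000
Discount to today: PV = £67,000.0000 / (1 + 0.09)^3 = £67,000.0000 / 1.295029 = £51,736.29

£51736.29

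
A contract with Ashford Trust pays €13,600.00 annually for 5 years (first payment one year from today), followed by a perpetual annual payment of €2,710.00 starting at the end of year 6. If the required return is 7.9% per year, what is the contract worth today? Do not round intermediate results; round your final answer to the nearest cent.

PV of 5-year annuity: €13,600.00 × [1 − (1+0.079)^−5] / 0.079 = 54444.27463
Perpetuity value at year 5: €2,710.00 / 0.079 = 34303.79747
PV of perpetuity: 34303.79747 / (1+0.079)^5 = 23454.97510
Total PV = 54444.27463 + 23454.97510 = 77899.24973

€77899.25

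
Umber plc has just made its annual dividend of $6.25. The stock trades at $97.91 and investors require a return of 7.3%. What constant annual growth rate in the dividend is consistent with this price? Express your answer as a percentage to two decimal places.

0.86%

P = D₀(1+g)/(r−g) ⇒ P(r−g) = D₀(1+g) ⇒ g(P+D₀) = P·r − D₀
g = (P·r − D₀)/(P + D₀) = ($97.91×0.073 − $6.25) / ($97.91 + $6.25) = 0.008616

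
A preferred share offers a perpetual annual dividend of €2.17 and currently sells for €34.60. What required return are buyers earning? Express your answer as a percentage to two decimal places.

6.27%

P = C/r ⇒ r = C/P = €2.17/€34.60 = 0.062717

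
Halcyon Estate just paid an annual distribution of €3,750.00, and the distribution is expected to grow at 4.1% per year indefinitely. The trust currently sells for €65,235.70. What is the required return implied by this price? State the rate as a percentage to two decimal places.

D₁ = €3,750.00 × 1.041 = €3,903.7500
P = D₁/(r − g) ⇒ r = D₁/P + g = €3,903.7500/€65,235.70 + 0.041 = 0.059841 + 0.041 = 0.100841

10.08%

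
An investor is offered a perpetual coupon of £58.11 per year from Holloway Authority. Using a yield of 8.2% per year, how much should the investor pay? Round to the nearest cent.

Level perpetuity: PV = C / r = £58.11 / 0.082 = £708.66

£708.66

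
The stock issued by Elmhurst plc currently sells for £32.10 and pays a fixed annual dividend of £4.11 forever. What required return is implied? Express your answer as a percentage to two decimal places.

P = C/r ⇒ r = C/P = £4.11/£32.10 = 0.128037

12.80%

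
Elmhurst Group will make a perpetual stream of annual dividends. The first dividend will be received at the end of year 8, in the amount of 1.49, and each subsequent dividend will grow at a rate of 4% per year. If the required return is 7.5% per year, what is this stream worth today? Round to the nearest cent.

25.66

Value at end of year 7: C₁ / (r − g) = 1.49 / (0.075 − 0.04) = 42.5714
Discount to today: PV = 42.5714 / (1 + 0.075)^7 = 42.5714 / 1.659049 = 25.66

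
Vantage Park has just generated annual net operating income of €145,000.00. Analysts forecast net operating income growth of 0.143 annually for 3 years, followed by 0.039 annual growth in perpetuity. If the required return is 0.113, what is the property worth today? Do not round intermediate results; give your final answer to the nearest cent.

€2663856.26

D_1 = 165735.00000
D_2 = 189435.10500
D_3 = 216524.32502
Terminal value at year 3: TV = D_3×(1+g_2)/(r−g_2) = 224968.77369/0.074 = 3040118.56339
P_0 = D_1/(1+r)^1 + D_2/(1+r)^2 + D_3/(1+r)^3 + TV/(1+r)^3
    = 148908.35580 + 152922.05811 + 157043.94647 + 2204981.89701 = 2663856.25738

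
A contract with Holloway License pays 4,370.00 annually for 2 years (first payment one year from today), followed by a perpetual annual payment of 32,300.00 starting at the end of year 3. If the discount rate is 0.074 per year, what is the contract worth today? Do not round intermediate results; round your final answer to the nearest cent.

PV of 2-year annuity: 4,370.00 × [1 − (1+0.074)^−2] / 0.074 = 7857.45000
Perpetuity value at year 2: 32,300.00 / 0.074 = 436486.48649
PV of perpetuity: 436486.48649 / (1+0.074)^2 = 378409.68211
Total PV = 7857.45000 + 378409.68211 = 386267.13212

386267.13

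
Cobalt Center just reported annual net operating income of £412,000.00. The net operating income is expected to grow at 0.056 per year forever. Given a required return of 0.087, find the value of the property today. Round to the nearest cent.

£14034580.65

D₁ = D₀ × (1 + g) = £412,000.00 × 1.056 = £435,072.0000
Growing perpetuity: P = D₁ / (r − g) = £435,072.0000 / (0.087 − 0.056) = £14,034,580.65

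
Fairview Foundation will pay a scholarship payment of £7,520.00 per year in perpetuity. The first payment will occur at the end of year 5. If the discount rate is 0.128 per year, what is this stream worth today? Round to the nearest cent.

Value at end of year 4: C / r = £7,520.00 / 0.128 = £58,750.0000
Discount to today: PV = £58,750.0000 / (1 + 0.128)^4 = £58,750.0000 / 1.618961 = £36,288.71

£36288.71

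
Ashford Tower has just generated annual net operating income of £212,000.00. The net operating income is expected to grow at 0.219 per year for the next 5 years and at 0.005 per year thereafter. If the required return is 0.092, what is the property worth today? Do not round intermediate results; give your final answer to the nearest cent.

D_1 = 258428.00000
D_2 = 315023.73200
D_3 = 384013.92931
D_4 = 468112.97983
D_5 = 570629.72241
Terminal value at year 5: TV = D_5×(1+g_2)/(r−g_2) = 573482.87102/0.087 = 6591757.13817
P_0 = D_1/(1+r)^1 + D_2/(1+r)^2 + D_3/(1+r)^3 + D_4/(1+r)^4 + D_5/(1+r)^5 + TV/(1+r)^5
    = 236655.67766 + 264178.81965 + 294902.91315 + 329200.22997 + 367486.33730 + 4245100.79298 = 5737524.77071

£5737524.77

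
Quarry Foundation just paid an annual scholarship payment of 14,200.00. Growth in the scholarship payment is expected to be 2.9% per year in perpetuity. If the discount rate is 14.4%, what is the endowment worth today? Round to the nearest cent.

127059.13

D₁ = D₀ × (1 + g) = 14,200.00 × 1.029 = 14,611.8000
Growing perpetuity: P = D₁ / (r − g) = 14,611.8000 / (0.144 − 0.029) = 127,059.13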